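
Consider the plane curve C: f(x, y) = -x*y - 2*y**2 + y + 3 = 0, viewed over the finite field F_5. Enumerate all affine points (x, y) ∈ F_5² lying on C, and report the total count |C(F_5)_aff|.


Affine F_5-points: {(0, 4), (1, 2), (1, 3), (2, 1)}; count = 4.

For each of the 25 pairs (x, y) ∈ F_5², evaluate f(x, y) mod 5. Record the zeros.
  x = 0: [0↦3, 1↦2, 2↦2, 3↦3, 4↦0]  zeros at y ∈ {4}
  x = 1: [0↦3, 1↦1, 2↦0, 3↦0, 4↦1]  zeros at y ∈ {2, 3}
  x = 2: [0↦3, 1↦0, 2↦3, 3↦2, 4↦2]  zeros at y ∈ {1}
  x = 3: [0↦3, 1↦4, 2↦1, 3↦4, 4↦3]  zeros at y ∈ ∅
  x = 4: [0↦3, 1↦3, 2↦4, 3↦1, 4↦4]  zeros at y ∈ ∅
Collecting zeros: affine points = {(0, 4), (1, 2), (1, 3), (2, 1)}.
Total count |C(F_5)_aff| = 4.


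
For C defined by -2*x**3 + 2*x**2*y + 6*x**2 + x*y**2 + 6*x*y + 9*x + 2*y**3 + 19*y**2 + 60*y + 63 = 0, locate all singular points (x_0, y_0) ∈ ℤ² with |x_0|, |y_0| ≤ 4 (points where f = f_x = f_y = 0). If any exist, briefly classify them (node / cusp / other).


Singular points: {(0, -3)}; classification: cusp.

Compute partial derivatives:
  f_x = -6*x**2 + 4*x*y + 12*x + y**2 + 6*y + 9.
  f_y = 2*x**2 + 2*x*y + 6*x + 6*y**2 + 38*y + 60.
Scan x_0 ∈ {−4, ..., 4}. For each x_0, f_y(x_0, y) is a polynomial in y; find its integer roots y ∈ {−4, ..., 4}, then test f_x and f at those candidates.
  x = -4: f_y(-4, y) = 6*y**2 + 30*y + 68; no integer root y with |y| ≤ 4.
  x = -3: f_y(-3, y) = 6*y**2 + 32*y + 60; no integer root y with |y| ≤ 4.
  x = -2: f_y(-2, y) = 6*y**2 + 34*y + 56; no integer root y with |y| ≤ 4.
  x = -1: f_y(-1, y) = 6*y**2 + 36*y + 56; no integer root y with |y| ≤ 4.
  x = 0: f_y(0, y) = 6*y**2 + 38*y + 60; vanishes at y ∈ {-3}. (0, -3): f_x = 0, f = 0 — SINGULAR.
  x = 1: f_y(1, y) = 6*y**2 + 40*y + 68; no integer root y with |y| ≤ 4.
  x = 2: f_y(2, y) = 6*y**2 + 42*y + 80; no integer root y with |y| ≤ 4.
  x = 3: f_y(3, y) = 6*y**2 + 44*y + 96; no integer root y with |y| ≤ 4.
  x = 4: f_y(4, y) = 6*y**2 + 46*y + 116; no integer root y with |y| ≤ 4.
Only singular point on the grid: (0, -3).
Classify: substitute x = 0 + u, y = -3 + v and expand: f = -2*u**3 + 2*u**2*v + u*v**2 + 2*v**3 + v**2.
No constant or linear terms (consistent with a singular point). Quadratic part: v**2. Cubic part: -2*u**3 + 2*u**2*v + u*v**2 + 2*v**3.
The quadratic part v**2 is a perfect square, so there is a single (double) tangent line v = 0, i.e. y = -3. Restricting the cubic part to that line (v = 0) leaves -2*u**3 ≠ 0, so f is not divisible by v and the branch is v² ≈ 2*u**3 to lowest order — this is a cusp.
Classification: cusp.


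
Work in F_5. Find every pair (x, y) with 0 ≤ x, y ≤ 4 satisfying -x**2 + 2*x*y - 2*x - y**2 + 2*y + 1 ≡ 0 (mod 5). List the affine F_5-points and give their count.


Affine F_5-points: ∅; count = 0.

For each of the 25 pairs (x, y) ∈ F_5², evaluate f(x, y) mod 5. Record the zeros.
  x = 0: [0↦1, 1↦2, 2↦1, 3↦3, 4↦3]  zeros at y ∈ ∅
  x = 1: [0↦3, 1↦1, 2↦2, 3↦1, 4↦3]  zeros at y ∈ ∅
  x = 2: [0↦3, 1↦3, 2↦1, 3↦2, 4↦1]  zeros at y ∈ ∅
  x = 3: [0↦1, 1↦3, 2↦3, 3↦1, 4↦2]  zeros at y ∈ ∅
  x = 4: [0↦2, 1↦1, 2↦3, 3↦3, 4↦1]  zeros at y ∈ ∅
Collecting zeros: affine points = ∅.
Total count |C(F_5)_aff| = 0.


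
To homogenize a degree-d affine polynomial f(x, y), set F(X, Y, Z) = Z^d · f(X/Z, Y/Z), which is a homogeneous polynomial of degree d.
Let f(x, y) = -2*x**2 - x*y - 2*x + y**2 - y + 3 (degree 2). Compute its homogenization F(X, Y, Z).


F(X, Y, Z) = -2*X**2 - X*Y - 2*X*Z + Y**2 - Y*Z + 3*Z**2

deg(f) = 2.
Substitute x = X/Z, y = Y/Z into f, then multiply by Z^2.
  monomial -2·x^2·y^0 ↦ -2·X^2·Y^0·Z^0.
  monomial -1·x^1·y^1 ↦ -1·X^1·Y^1·Z^0.
  monomial -2·x^1·y^0 ↦ -2·X^1·Y^0·Z^1.
  monomial 1·x^0·y^2 ↦ 1·X^0·Y^2·Z^0.
  monomial -1·x^0·y^1 ↦ -1·X^0·Y^1·Z^1.
  monomial 3·x^0·y^0 ↦ 3·X^0·Y^0·Z^2.
Collecting: F(X, Y, Z) = -2*X**2 - X*Y - 2*X*Z + Y**2 - Y*Z + 3*Z**2.


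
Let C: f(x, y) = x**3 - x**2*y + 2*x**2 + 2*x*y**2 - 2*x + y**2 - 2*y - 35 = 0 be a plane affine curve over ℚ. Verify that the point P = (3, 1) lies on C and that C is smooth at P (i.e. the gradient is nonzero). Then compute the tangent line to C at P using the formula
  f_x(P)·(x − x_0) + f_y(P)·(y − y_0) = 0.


Tangent line at P: 33*x + 3*y - 102 = 0.

Step 1: f(3, 1) = 0, so P lies on C.
Step 2: partial derivatives
  f_x(x, y) = 3*x**2 - 2*x*y + 4*x + 2*y**2 - 2, f_y(x, y) = -x**2 + 4*x*y + 2*y - 2.
  f_x(P) = 33, f_y(P) = 3 (gradient nonzero, so P is smooth).
Step 3: tangent line at P: 33·(x − 3) + 3·(y − 1) = 0.
Expanding: 33*x + 3*y - 102 = 0.


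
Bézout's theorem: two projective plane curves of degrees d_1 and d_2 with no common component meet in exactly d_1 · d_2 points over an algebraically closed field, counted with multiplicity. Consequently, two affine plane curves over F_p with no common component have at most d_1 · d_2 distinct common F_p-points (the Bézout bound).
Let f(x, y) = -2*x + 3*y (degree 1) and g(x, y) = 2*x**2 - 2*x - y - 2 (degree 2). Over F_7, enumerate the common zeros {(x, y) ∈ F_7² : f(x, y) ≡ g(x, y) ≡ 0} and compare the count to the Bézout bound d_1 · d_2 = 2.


Common zeros: ∅; count = 0; Bézout bound = 2.

deg(f) = 1, deg(g) = 2, so Bézout bound = 2.
Scan x ∈ F_7. For each x, list the y ∈ F_7 with f(x, y) ≡ 0 and those with g(x, y) ≡ 0 (mod 7); the common zeros in that column are the intersection.
  x = 0: f ≡ 0 at y ∈ {0}; g ≡ 0 at y ∈ {5}; common: ∅.
  x = 1: f ≡ 0 at y ∈ {3}; g ≡ 0 at y ∈ {5}; common: ∅.
  x = 2: f ≡ 0 at y ∈ {6}; g ≡ 0 at y ∈ {2}; common: ∅.
  x = 3: f ≡ 0 at y ∈ {2}; g ≡ 0 at y ∈ {3}; common: ∅.
  x = 4: f ≡ 0 at y ∈ {5}; g ≡ 0 at y ∈ {1}; common: ∅.
  x = 5: f ≡ 0 at y ∈ {1}; g ≡ 0 at y ∈ {3}; common: ∅.
  x = 6: f ≡ 0 at y ∈ {4}; g ≡ 0 at y ∈ {2}; common: ∅.
Collecting: common zeros = ∅, so the count is 0.
Comparison with the Bézout bound: 0 ≤ 2 = deg(f)·deg(g), as expected for curves with no common component (the affine F_7-count falls short of the bound because intersections may lie at infinity, over extension fields, or carry multiplicity).


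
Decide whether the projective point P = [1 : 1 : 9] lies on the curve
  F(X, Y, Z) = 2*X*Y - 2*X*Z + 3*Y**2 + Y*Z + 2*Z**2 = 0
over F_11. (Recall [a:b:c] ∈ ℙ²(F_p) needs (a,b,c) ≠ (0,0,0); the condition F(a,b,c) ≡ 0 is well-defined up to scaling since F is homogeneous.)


F(1,1,9) ≡ 4 (mod 11); P is NOT on the curve.

Evaluate F(1, 1, 9) term-by-term (mod 11).
  2*X*Y ↦ 2·1·1·1 = 2
  -2*X*Z ↦ -2·1·1·9 = -18
  3*Y**2 ↦ 3·1·1·1 = 3
  Y*Z ↦ 1·1·1·9 = 9
  2*Z**2 ↦ 2·1·1·81 = 162
Sum: F(1, 1, 9) = (2) + (-18) + (3) + (9) + (162) = 158.
Reducing mod 11: 158 ≡ 4 (mod 11).
Since F(a, b, c) ≡ 4 ≠ 0 (mod 11), P does NOT lie on the curve.


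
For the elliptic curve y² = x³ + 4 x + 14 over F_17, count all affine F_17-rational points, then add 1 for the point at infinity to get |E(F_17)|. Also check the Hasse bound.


Affine points = {(1, 6), (1, 11), (2, 8), (2, 9), (3, 6), (3, 11), (4, 3), (4, 14), (6, 4), (6, 13), (10, 0), (13, 6), (13, 11), (14, 3), (14, 14), (15, 7), (15, 10), (16, 3), (16, 14)}; affine count = 19; |E(F_17)| = 20.

Discriminant check: Δ ∝ 4a³ + 27b² = 4·4³ + 27·14² = 4·64 + 27·196 ≡ 6 (mod 17). Nonzero ⇒ E is nonsingular.
For each x ∈ F_17, compute rhs = x³ + 4·x + 14 mod 17, then count y ∈ F_17 with y² ≡ rhs.
  x = 0: rhs = 14, matching y values: none (0 points).
  x = 1: rhs = 2, matching y values: 6, 11 (2 points).
  x = 2: rhs = 13, matching y values: 8, 9 (2 points).
  x = 3: rhs = 2, matching y values: 6, 11 (2 points).
  x = 4: rhs = 9, matching y values: 3, 14 (2 points).
  x = 5: rhs = 6, matching y values: none (0 points).
  x = 6: rhs = 16, matching y values: 4, 13 (2 points).
  x = 7: rhs = 11, matching y values: none (0 points).
  x = 8: rhs = 14, matching y values: none (0 points).
  x = 9: rhs = 14, matching y values: none (0 points).
  x = 10: rhs = 0, matching y values: 0 (1 points).
  x = 11: rhs = 12, matching y values: none (0 points).
  x = 12: rhs = 5, matching y values: none (0 points).
  x = 13: rhs = 2, matching y values: 6, 11 (2 points).
  x = 14: rhs = 9, matching y values: 3, 14 (2 points).
  x = 15: rhs = 15, matching y values: 7, 10 (2 points).
  x = 16: rhs = 9, matching y values: 3, 14 (2 points).
Total affine count: 19.
Full point count |E(F_17)| = 19 + 1 = 20.
Hasse bound: |20 − (17+1)| = |2| = 2 ≤ 2√17 ≈ 8.2462 ✓.


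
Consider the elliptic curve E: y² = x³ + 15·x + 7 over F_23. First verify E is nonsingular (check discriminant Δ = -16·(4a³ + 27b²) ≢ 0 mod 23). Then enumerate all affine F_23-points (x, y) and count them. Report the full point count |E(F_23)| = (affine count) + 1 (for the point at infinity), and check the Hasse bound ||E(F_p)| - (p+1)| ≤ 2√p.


Affine points = {(1, 0), (4, 4), (4, 19), (5, 0), (7, 8), (7, 15), (8, 8), (8, 15), (11, 10), (11, 13), (12, 11), (12, 12), (17, 0), (20, 2), (20, 21)}; affine count = 15; |E(F_23)| = 16.

Discriminant check: Δ ∝ 4a³ + 27b² = 4·15³ + 27·7² = 4·3375 + 27·49 ≡ 11 (mod 23). Nonzero ⇒ E is nonsingular.
For each x ∈ F_23, compute rhs = x³ + 15·x + 7 mod 23, then count y ∈ F_23 with y² ≡ rhs.
  x = 0: rhs = 7, matching y values: none (0 points).
  x = 1: rhs = 0, matching y values: 0 (1 points).
  x = 2: rhs = 22, matching y values: none (0 points).
  x = 3: rhs = 10, matching y values: none (0 points).
  x = 4: rhs = 16, matching y values: 4, 19 (2 points).
  x = 5: rhs = 0, matching y values: 0 (1 points).
  x = 6: rhs = 14, matching y values: none (0 points).
  x = 7: rhs = 18, matching y values: 8, 15 (2 points).
  x = 8: rhs = 18, matching y values: 8, 15 (2 points).
  x = 9: rhs = 20, matching y values: none (0 points).
  x = 10: rhs = 7, matching y values: none (0 points).
  x = 11: rhs = 8, matching y values: 10, 13 (2 points).
  x = 12: rhs = 6, matching y values: 11, 12 (2 points).
  x = 13: rhs = 7, matching y values: none (0 points).
  x = 14: rhs = 17, matching y values: none (0 points).
  x = 15: rhs = 19, matching y values: none (0 points).
  x = 16: rhs = 19, matching y values: none (0 points).
  x = 17: rhs = 0, matching y values: 0 (1 points).
  x = 18: rhs = 14, matching y values: none (0 points).
  x = 19: rhs = 21, matching y values: none (0 points).
  x = 20: rhs = 4, matching y values: 2, 21 (2 points).
  x = 21: rhs = 15, matching y values: none (0 points).
  x = 22: rhs = 14, matching y values: none (0 points).
Total affine count: 15.
Full point count |E(F_23)| = 15 + 1 = 16.
Hasse bound: |16 − (23+1)| = |-8| = 8 ≤ 2√23 ≈ 9.5917 ✓.


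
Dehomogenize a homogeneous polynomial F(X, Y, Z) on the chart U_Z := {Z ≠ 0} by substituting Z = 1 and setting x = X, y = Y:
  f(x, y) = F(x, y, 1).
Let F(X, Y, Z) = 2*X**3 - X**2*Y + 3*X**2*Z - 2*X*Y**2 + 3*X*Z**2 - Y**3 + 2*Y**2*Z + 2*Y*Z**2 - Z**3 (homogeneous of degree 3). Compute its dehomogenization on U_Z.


f(x, y) = 2*x**3 - x**2*y + 3*x**2 - 2*x*y**2 + 3*x - y**3 + 2*y**2 + 2*y - 1

On U_Z we set Z = 1. Each monomial c·X^i·Y^j·Z^k in F becomes c·x^i·y^j·1^k = c·x^i·y^j.
Substituting Z = 1: F(X, Y, 1) = 2*x**3 - x**2*y + 3*x**2 - 2*x*y**2 + 3*x - y**3 + 2*y**2 + 2*y - 1.
Note: deg(f) ≤ deg(F) = 3; strict inequality happens when F is divisible by Z (lost terms).


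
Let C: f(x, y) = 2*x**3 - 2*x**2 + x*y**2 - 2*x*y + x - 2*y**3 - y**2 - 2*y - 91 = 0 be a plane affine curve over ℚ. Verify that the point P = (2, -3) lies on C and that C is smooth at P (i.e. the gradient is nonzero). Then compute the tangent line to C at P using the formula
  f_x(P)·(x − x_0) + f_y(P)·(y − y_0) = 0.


Tangent line at P: 32*x - 66*y - 262 = 0.

Step 1: f(2, -3) = 0, so P lies on C.
Step 2: partial derivatives
  f_x(x, y) = 6*x**2 - 4*x + y**2 - 2*y + 1, f_y(x, y) = 2*x*y - 2*x - 6*y**2 - 2*y - 2.
  f_x(P) = 32, f_y(P) = -66 (gradient nonzero, so P is smooth).
Step 3: tangent line at P: 32·(x − 2) + -66·(y − -3) = 0.
Expanding: 32*x - 66*y - 262 = 0.


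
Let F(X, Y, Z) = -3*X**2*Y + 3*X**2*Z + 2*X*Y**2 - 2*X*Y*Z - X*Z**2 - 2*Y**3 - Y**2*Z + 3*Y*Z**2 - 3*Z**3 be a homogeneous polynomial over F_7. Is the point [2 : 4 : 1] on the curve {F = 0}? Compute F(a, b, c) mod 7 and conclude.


F(2,4,1) ≡ 1 (mod 7); P is NOT on the curve.

Evaluate F(2, 4, 1) term-by-term (mod 7).
  -3*X**2*Y ↦ -3·4·4·1 = -48
  3*X**2*Z ↦ 3·4·1·1 = 12
  2*X*Y**2 ↦ 2·2·16·1 = 64
  -2*X*Y*Z ↦ -2·2·4·1 = -16
  -X*Z**2 ↦ -1·2·1·1 = -2
  -2*Y**3 ↦ -2·1·64·1 = -128
  -Y**2*Z ↦ -1·1·16·1 = -16
  3*Y*Z**2 ↦ 3·1·4·1 = 12
  -3*Z**3 ↦ -3·1·1·1 = -3
Sum: F(2, 4, 1) = (-48) + (12) + (64) + (-16) + (-2) + (-128) + (-16) + (12) + (-3) = -125.
Reducing mod 7: -125 ≡ 1 (mod 7).
Since F(a, b, c) ≡ 1 ≠ 0 (mod 7), P does NOT lie on the curve.


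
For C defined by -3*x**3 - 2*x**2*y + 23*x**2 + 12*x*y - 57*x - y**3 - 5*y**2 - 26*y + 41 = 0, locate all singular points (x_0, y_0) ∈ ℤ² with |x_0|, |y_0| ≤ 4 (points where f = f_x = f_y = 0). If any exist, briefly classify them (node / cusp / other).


Singular points: {(3, -2)}; classification: cusp.

Compute partial derivatives:
  f_x = -9*x**2 - 4*x*y + 46*x + 12*y - 57.
  f_y = -2*x**2 + 12*x - 3*y**2 - 10*y - 26.
Scan x_0 ∈ {−4, ..., 4}. For each x_0, f_y(x_0, y) is a polynomial in y; find its integer roots y ∈ {−4, ..., 4}, then test f_x and f at those candidates.
  x = -4: f_y(-4, y) = -3*y**2 - 10*y - 106; no integer root y with |y| ≤ 4.
  x = -3: f_y(-3, y) = -3*y**2 - 10*y - 80; no integer root y with |y| ≤ 4.
  x = -2: f_y(-2, y) = -3*y**2 - 10*y - 58; no integer root y with |y| ≤ 4.
  x = -1: f_y(-1, y) = -3*y**2 - 10*y - 40; no integer root y with |y| ≤ 4.
  x = 0: f_y(0, y) = -3*y**2 - 10*y - 26; no integer root y with |y| ≤ 4.
  x = 1: f_y(1, y) = -3*y**2 - 10*y - 16; no integer root y with |y| ≤ 4.
  x = 2: f_y(2, y) = -3*y**2 - 10*y - 10; no integer root y with |y| ≤ 4.
  x = 3: f_y(3, y) = -3*y**2 - 10*y - 8; vanishes at y ∈ {-2}. (3, -2): f_x = 0, f = 0 — SINGULAR.
  x = 4: f_y(4, y) = -3*y**2 - 10*y - 10; no integer root y with |y| ≤ 4.
Only singular point on the grid: (3, -2).
Classify: substitute x = 3 + u, y = -2 + v and expand: f = -3*u**3 - 2*u**2*v - v**3 + v**2.
No constant or linear terms (consistent with a singular point). Quadratic part: v**2. Cubic part: -3*u**3 - 2*u**2*v - v**3.
The quadratic part v**2 is a perfect square, so there is a single (double) tangent line v = 0, i.e. y = -2. Restricting the cubic part to that line (v = 0) leaves -3*u**3 ≠ 0, so f is not divisible by v and the branch is v² ≈ 3*u**3 to lowest order — this is a cusp.
Classification: cusp.


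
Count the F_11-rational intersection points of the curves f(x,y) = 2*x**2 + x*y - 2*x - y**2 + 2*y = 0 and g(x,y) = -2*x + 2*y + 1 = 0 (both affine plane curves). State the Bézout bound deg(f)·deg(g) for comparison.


Common zeros: ∅; count = 0; Bézout bound = 2.

deg(f) = 2, deg(g) = 1, so Bézout bound = 2.
Scan x ∈ F_11. For each x, list the y ∈ F_11 with f(x, y) ≡ 0 and those with g(x, y) ≡ 0 (mod 11); the common zeros in that column are the intersection.
  x = 0: f ≡ 0 at y ∈ {0, 2}; g ≡ 0 at y ∈ {5}; common: ∅.
  x = 1: f ≡ 0 at y ∈ {0, 3}; g ≡ 0 at y ∈ {6}; common: ∅.
  x = 2: f ≡ 0 at y ∈ ∅; g ≡ 0 at y ∈ {7}; common: ∅.
  x = 3: f ≡ 0 at y ∈ ∅; g ≡ 0 at y ∈ {8}; common: ∅.
  x = 4: f ≡ 0 at y ∈ {3}; g ≡ 0 at y ∈ {9}; common: ∅.
  x = 5: f ≡ 0 at y ∈ {9}; g ≡ 0 at y ∈ {10}; common: ∅.
  x = 6: f ≡ 0 at y ∈ ∅; g ≡ 0 at y ∈ {0}; common: ∅.
  x = 7: f ≡ 0 at y ∈ ∅; g ≡ 0 at y ∈ {1}; common: ∅.
  x = 8: f ≡ 0 at y ∈ {1, 9}; g ≡ 0 at y ∈ {2}; common: ∅.
  x = 9: f ≡ 0 at y ∈ {1, 10}; g ≡ 0 at y ∈ {3}; common: ∅.
  x = 10: f ≡ 0 at y ∈ ∅; g ≡ 0 at y ∈ {4}; common: ∅.
Collecting: common zeros = ∅, so the count is 0.
Comparison with the Bézout bound: 0 ≤ 2 = deg(f)·deg(g), as expected for curves with no common component (the affine F_11-count falls short of the bound because intersections may lie at infinity, over extension fields, or carry multiplicity).


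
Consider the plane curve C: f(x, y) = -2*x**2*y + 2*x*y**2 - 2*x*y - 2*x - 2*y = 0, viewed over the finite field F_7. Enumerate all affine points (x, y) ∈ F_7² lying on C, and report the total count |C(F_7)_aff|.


Affine F_7-points: {(0, 0), (2, 1), (2, 6), (3, 4), (3, 5), (4, 1), (4, 6), (5, 4), (5, 5)}; count = 9.

For each of the 49 pairs (x, y) ∈ F_7², evaluate f(x, y) mod 7. Record the zeros.
  x = 0: [0↦0, 1↦5, 2↦3, 3↦1, 4↦6, 5↦4, 6↦2]  zeros at y ∈ {0}
  x = 1: [0↦5, 1↦1, 2↦1, 3↦5, 4↦6, 5↦4, 6↦6]  zeros at y ∈ ∅
  x = 2: [0↦3, 1↦0, 2↦5, 3↦4, 4↦4, 5↦5, 6↦0]  zeros at y ∈ {1, 6}
  x = 3: [0↦1, 1↦2, 2↦1, 3↦5, 4↦0, 5↦0, 6↦5]  zeros at y ∈ {4, 5}
  x = 4: [0↦6, 1↦0, 2↦3, 3↦1, 4↦1, 5↦3, 6↦0]  zeros at y ∈ {1, 6}
  x = 5: [0↦4, 1↦1, 2↦4, 3↦6, 4↦0, 5↦0, 6↦6]  zeros at y ∈ {4, 5}
  x = 6: [0↦2, 1↦5, 2↦4, 3↦6, 4↦4, 5↦5, 6↦2]  zeros at y ∈ ∅
Collecting zeros: affine points = {(0, 0), (2, 1), (2, 6), (3, 4), (3, 5), (4, 1), (4, 6), (5, 4), (5, 5)}.
Total count |C(F_7)_aff| = 9.


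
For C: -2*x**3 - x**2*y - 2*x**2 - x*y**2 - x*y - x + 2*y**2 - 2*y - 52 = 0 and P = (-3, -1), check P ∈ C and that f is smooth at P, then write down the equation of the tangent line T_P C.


Tangent line at P: -49*x - 18*y - 165 = 0.

Step 1: f(-3, -1) = 0, so P lies on C.
Step 2: partial derivatives
  f_x(x, y) = -6*x**2 - 2*x*y - 4*x - y**2 - y - 1, f_y(x, y) = -x**2 - 2*x*y - x + 4*y - 2.
  f_x(P) = -49, f_y(P) = -18 (gradient nonzero, so P is smooth).
Step 3: tangent line at P: -49·(x − -3) + -18·(y − -1) = 0.
Expanding: -49*x - 18*y - 165 = 0.


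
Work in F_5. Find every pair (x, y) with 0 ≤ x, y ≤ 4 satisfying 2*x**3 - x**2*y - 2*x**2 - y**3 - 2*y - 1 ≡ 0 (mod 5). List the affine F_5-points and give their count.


Affine F_5-points: {(1, 1), (1, 2), (2, 1), (3, 0), (3, 2), (3, 3), (4, 0)}; count = 7.

For each of the 25 pairs (x, y) ∈ F_5², evaluate f(x, y) mod 5. Record the zeros.
  x = 0: [0↦4, 1↦1, 2↦2, 3↦1, 4↦2]  zeros at y ∈ ∅
  x = 1: [0↦4, 1↦0, 2↦0, 3↦3, 4↦3]  zeros at y ∈ {1, 2}
  x = 2: [0↦2, 1↦0, 2↦2, 3↦2, 4↦4]  zeros at y ∈ {1}
  x = 3: [0↦0, 1↦3, 2↦0, 3↦0, 4↦2]  zeros at y ∈ {0, 2, 3}
  x = 4: [0↦0, 1↦1, 2↦1, 3↦4, 4↦4]  zeros at y ∈ {0}
Collecting zeros: affine points = {(1, 1), (1, 2), (2, 1), (3, 0), (3, 2), (3, 3), (4, 0)}.
Total count |C(F_5)_aff| = 7.


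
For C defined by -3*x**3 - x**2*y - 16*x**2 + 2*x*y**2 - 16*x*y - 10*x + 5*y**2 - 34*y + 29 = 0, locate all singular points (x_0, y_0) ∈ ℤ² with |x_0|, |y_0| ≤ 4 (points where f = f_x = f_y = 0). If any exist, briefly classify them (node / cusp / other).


Singular points: {(-2, 3)}; classification: node.

Compute partial derivatives:
  f_x = -9*x**2 - 2*x*y - 32*x + 2*y**2 - 16*y - 10.
  f_y = -x**2 + 4*x*y - 16*x + 10*y - 34.
Scan x_0 ∈ {−4, ..., 4}. For each x_0, f_y(x_0, y) is a polynomial in y; find its integer roots y ∈ {−4, ..., 4}, then test f_x and f at those candidates.
  x = -4: f_y(-4, y) = 14 - 6*y; no integer root y with |y| ≤ 4.
  x = -3: f_y(-3, y) = 5 - 2*y; no integer root y with |y| ≤ 4.
  x = -2: f_y(-2, y) = 2*y - 6; vanishes at y ∈ {3}. (-2, 3): f_x = 0, f = 0 — SINGULAR.
  x = -1: f_y(-1, y) = 6*y - 19; no integer root y with |y| ≤ 4.
  x = 0: f_y(0, y) = 10*y - 34; no integer root y with |y| ≤ 4.
  x = 1: f_y(1, y) = 14*y - 51; no integer root y with |y| ≤ 4.
  x = 2: f_y(2, y) = 18*y - 70; no integer root y with |y| ≤ 4.
  x = 3: f_y(3, y) = 22*y - 91; no integer root y with |y| ≤ 4.
  x = 4: f_y(4, y) = 26*y - 114; no integer root y with |y| ≤ 4.
Only singular point on the grid: (-2, 3).
Classify: substitute x = -2 + u, y = 3 + v and expand: f = -3*u**3 - u**2*v - u**2 + 2*u*v**2 + v**2.
No constant or linear terms (consistent with a singular point). Quadratic part: -u**2 + v**2. Cubic part: -3*u**3 - u**2*v + 2*u*v**2.
The quadratic part v**2 - u**2 = (v − u)(v + u) splits into two distinct linear factors, so there are two distinct tangent lines y − 3 = ±(x − -2) — this is a node (ordinary double point).
Classification: node.


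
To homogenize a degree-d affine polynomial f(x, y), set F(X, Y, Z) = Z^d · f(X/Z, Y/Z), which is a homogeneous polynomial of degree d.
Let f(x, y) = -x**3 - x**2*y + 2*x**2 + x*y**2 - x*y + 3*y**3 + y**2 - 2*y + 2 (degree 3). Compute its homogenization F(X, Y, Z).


F(X, Y, Z) = -X**3 - X**2*Y + 2*X**2*Z + X*Y**2 - X*Y*Z + 3*Y**3 + Y**2*Z - 2*Y*Z**2 + 2*Z**3

deg(f) = 3.
Substitute x = X/Z, y = Y/Z into f, then multiply by Z^3.
  monomial -1·x^3·y^0 ↦ -1·X^3·Y^0·Z^0.
  monomial -1·x^2·y^1 ↦ -1·X^2·Y^1·Z^0.
  monomial 2·x^2·y^0 ↦ 2·X^2·Y^0·Z^1.
  monomial 1·x^1·y^2 ↦ 1·X^1·Y^2·Z^0.
  monomial -1·x^1·y^1 ↦ -1·X^1·Y^1·Z^1.
  monomial 3·x^0·y^3 ↦ 3·X^0·Y^3·Z^0.
  monomial 1·x^0·y^2 ↦ 1·X^0·Y^2·Z^1.
  monomial -2·x^0·y^1 ↦ -2·X^0·Y^1·Z^2.
  monomial 2·x^0·y^0 ↦ 2·X^0·Y^0·Z^3.
Collecting: F(X, Y, Z) = -X**3 - X**2*Y + 2*X**2*Z + X*Y**2 - X*Y*Z + 3*Y**3 + Y**2*Z - 2*Y*Z**2 + 2*Z**3.


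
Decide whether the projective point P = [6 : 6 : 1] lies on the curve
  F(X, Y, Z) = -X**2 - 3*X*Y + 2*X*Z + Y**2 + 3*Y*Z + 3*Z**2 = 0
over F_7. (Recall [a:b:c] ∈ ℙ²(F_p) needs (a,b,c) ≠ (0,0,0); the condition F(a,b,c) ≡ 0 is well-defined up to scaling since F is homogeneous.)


F(6,6,1) ≡ 2 (mod 7); P is NOT on the curve.

Evaluate F(6, 6, 1) term-by-term (mod 7).
  -X**2 ↦ -1·36·1·1 = -36
  -3*X*Y ↦ -3·6·6·1 = -108
  2*X*Z ↦ 2·6·1·1 = 12
  Y**2 ↦ 1·1·36·1 = 36
  3*Y*Z ↦ 3·1·6·1 = 18
  3*Z**2 ↦ 3·1·1·1 = 3
Sum: F(6, 6, 1) = (-36) + (-108) + (12) + (36) + (18) + (3) = -75.
Reducing mod 7: -75 ≡ 2 (mod 7).
Since F(a, b, c) ≡ 2 ≠ 0 (mod 7), P does NOT lie on the curve.


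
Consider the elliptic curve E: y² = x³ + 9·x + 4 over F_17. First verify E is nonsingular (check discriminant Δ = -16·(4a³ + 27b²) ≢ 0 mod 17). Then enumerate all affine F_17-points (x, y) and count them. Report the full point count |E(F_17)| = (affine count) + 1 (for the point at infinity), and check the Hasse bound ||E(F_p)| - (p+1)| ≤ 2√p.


Affine points = {(0, 2), (0, 15), (2, 8), (2, 9), (4, 6), (4, 11), (5, 2), (5, 15), (6, 6), (6, 11), (7, 6), (7, 11), (9, 7), (9, 10), (12, 2), (12, 15), (14, 1), (14, 16)}; affine count = 18; |E(F_17)| = 19.

Discriminant check: Δ ∝ 4a³ + 27b² = 4·9³ + 27·4² = 4·729 + 27·16 ≡ 16 (mod 17). Nonzero ⇒ E is nonsingular.
For each x ∈ F_17, compute rhs = x³ + 9·x + 4 mod 17, then count y ∈ F_17 with y² ≡ rhs.
  x = 0: rhs = 4, matching y values: 2, 15 (2 points).
  x = 1: rhs = 14, matching y values: none (0 points).
  x = 2: rhs = 13, matching y values: 8, 9 (2 points).
  x = 3: rhs = 7, matching y values: none (0 points).
  x = 4: rhs = 2, matching y values: 6, 11 (2 points).
  x = 5: rhs = 4, matching y values: 2, 15 (2 points).
  x = 6: rhs = 2, matching y values: 6, 11 (2 points).
  x = 7: rhs = 2, matching y values: 6, 11 (2 points).
  x = 8: rhs = 10, matching y values: none (0 points).
  x = 9: rhs = 15, matching y values: 7, 10 (2 points).
  x = 10: rhs = 6, matching y values: none (0 points).
  x = 11: rhs = 6, matching y values: none (0 points).
  x = 12: rhs = 4, matching y values: 2, 15 (2 points).
  x = 13: rhs = 6, matching y values: none (0 points).
  x = 14: rhs = 1, matching y values: 1, 16 (2 points).
  x = 15: rhs = 12, matching y values: none (0 points).
  x = 16: rhs = 11, matching y values: none (0 points).
Total affine count: 18.
Full point count |E(F_17)| = 18 + 1 = 19.
Hasse bound: |19 − (17+1)| = |1| = 1 ≤ 2√17 ≈ 8.2462 ✓.


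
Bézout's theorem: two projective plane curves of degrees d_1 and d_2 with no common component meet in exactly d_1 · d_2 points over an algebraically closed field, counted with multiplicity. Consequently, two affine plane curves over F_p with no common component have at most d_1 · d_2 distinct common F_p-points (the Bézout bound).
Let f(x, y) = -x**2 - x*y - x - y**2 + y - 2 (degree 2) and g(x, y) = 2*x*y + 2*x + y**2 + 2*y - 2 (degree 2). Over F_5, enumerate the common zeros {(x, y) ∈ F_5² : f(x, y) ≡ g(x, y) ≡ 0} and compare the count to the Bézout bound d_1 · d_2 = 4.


Common zeros: {(1, 1), (4, 3)}; count = 2; Bézout bound = 4.

deg(f) = 2, deg(g) = 2, so Bézout bound = 4.
Scan x ∈ F_5. For each x, list the y ∈ F_5 with f(x, y) ≡ 0 and those with g(x, y) ≡ 0 (mod 5); the common zeros in that column are the intersection.
  x = 0: f ≡ 0 at y ∈ ∅; g ≡ 0 at y ∈ ∅; common: ∅.
  x = 1: f ≡ 0 at y ∈ {1, 4}; g ≡ 0 at y ∈ {0, 1}; common: {1}.
  x = 2: f ≡ 0 at y ∈ {1, 3}; g ≡ 0 at y ∈ ∅; common: ∅.
  x = 3: f ≡ 0 at y ∈ ∅; g ≡ 0 at y ∈ ∅; common: ∅.
  x = 4: f ≡ 0 at y ∈ {3, 4}; g ≡ 0 at y ∈ {2, 3}; common: {3}.
Collecting: common zeros = {(1, 1), (4, 3)}, so the count is 2.
Comparison with the Bézout bound: 2 ≤ 4 = deg(f)·deg(g), as expected for curves with no common component (the affine F_5-count falls short of the bound because intersections may lie at infinity, over extension fields, or carry multiplicity).


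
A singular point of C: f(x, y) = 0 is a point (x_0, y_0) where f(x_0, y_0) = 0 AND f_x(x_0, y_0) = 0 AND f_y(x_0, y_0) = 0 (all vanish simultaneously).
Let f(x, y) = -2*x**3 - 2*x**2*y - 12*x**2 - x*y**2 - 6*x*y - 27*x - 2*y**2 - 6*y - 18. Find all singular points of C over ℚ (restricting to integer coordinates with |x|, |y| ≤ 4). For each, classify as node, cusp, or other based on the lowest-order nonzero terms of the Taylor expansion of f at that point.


Singular points: {(-3, 3)}; classification: cusp.

Compute partial derivatives:
  f_x = -6*x**2 - 4*x*y - 24*x - y**2 - 6*y - 27.
  f_y = -2*x**2 - 2*x*y - 6*x - 4*y - 6.
Scan x_0 ∈ {−4, ..., 4}. For each x_0, f_y(x_0, y) is a polynomial in y; find its integer roots y ∈ {−4, ..., 4}, then test f_x and f at those candidates.
  x = -4: f_y(-4, y) = 4*y - 14; no integer root y with |y| ≤ 4.
  x = -3: f_y(-3, y) = 2*y - 6; vanishes at y ∈ {3}. (-3, 3): f_x = 0, f = 0 — SINGULAR.
  x = -2: f_y(-2, y) = -2; no integer root y with |y| ≤ 4.
  x = -1: f_y(-1, y) = -2*y - 2; vanishes at y ∈ {-1}. (-1, -1): f_x = -8 ≠ 0.
  x = 0: f_y(0, y) = -4*y - 6; no integer root y with |y| ≤ 4.
  x = 1: f_y(1, y) = -6*y - 14; no integer root y with |y| ≤ 4.
  x = 2: f_y(2, y) = -8*y - 26; no integer root y with |y| ≤ 4.
  x = 3: f_y(3, y) = -10*y - 42; no integer root y with |y| ≤ 4.
  x = 4: f_y(4, y) = -12*y - 62; no integer root y with |y| ≤ 4.
Only singular point on the grid: (-3, 3).
Classify: substitute x = -3 + u, y = 3 + v and expand: f = -2*u**3 - 2*u**2*v - u*v**2 + v**2.
No constant or linear terms (consistent with a singular point). Quadratic part: v**2. Cubic part: -2*u**3 - 2*u**2*v - u*v**2.
The quadratic part v**2 is a perfect square, so there is a single (double) tangent line v = 0, i.e. y = 3. Restricting the cubic part to that line (v = 0) leaves -2*u**3 ≠ 0, so f is not divisible by v and the branch is v² ≈ 2*u**3 to lowest order — this is a cusp.
Classification: cusp.


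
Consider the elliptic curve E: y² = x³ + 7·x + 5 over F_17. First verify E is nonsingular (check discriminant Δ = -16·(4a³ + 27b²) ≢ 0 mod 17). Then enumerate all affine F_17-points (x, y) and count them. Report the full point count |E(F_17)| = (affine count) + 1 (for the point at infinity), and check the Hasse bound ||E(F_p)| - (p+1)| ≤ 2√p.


Affine points = {(1, 8), (1, 9), (3, 6), (3, 11), (6, 5), (6, 12), (9, 7), (9, 10), (10, 2), (10, 15), (11, 6), (11, 11), (12, 7), (12, 10), (13, 7), (13, 10), (14, 5), (14, 12), (15, 0)}; affine count = 19; |E(F_17)| = 20.

Discriminant check: Δ ∝ 4a³ + 27b² = 4·7³ + 27·5² = 4·343 + 27·25 ≡ 7 (mod 17). Nonzero ⇒ E is nonsingular.
For each x ∈ F_17, compute rhs = x³ + 7·x + 5 mod 17, then count y ∈ F_17 with y² ≡ rhs.
  x = 0: rhs = 5, matching y values: none (0 points).
  x = 1: rhs = 13, matching y values: 8, 9 (2 points).
  x = 2: rhs = 10, matching y values: none (0 points).
  x = 3: rhs = 2, matching y values: 6, 11 (2 points).
  x = 4: rhs = 12, matching y values: none (0 points).
  x = 5: rhs = 12, matching y values: none (0 points).
  x = 6: rhs = 8, matching y values: 5, 12 (2 points).
  x = 7: rhs = 6, matching y values: none (0 points).
  x = 8: rhs = 12, matching y values: none (0 points).
  x = 9: rhs = 15, matching y values: 7, 10 (2 points).
  x = 10: rhs = 4, matching y values: 2, 15 (2 points).
  x = 11: rhs = 2, matching y values: 6, 11 (2 points).
  x = 12: rhs = 15, matching y values: 7, 10 (2 points).
  x = 13: rhs = 15, matching y values: 7, 10 (2 points).
  x = 14: rhs = 8, matching y values: 5, 12 (2 points).
  x = 15: rhs = 0, matching y values: 0 (1 points).
  x = 16: rhs = 14, matching y values: none (0 points).
Total affine count: 19.
Full point count |E(F_17)| = 19 + 1 = 20.
Hasse bound: |20 − (17+1)| = |2| = 2 ≤ 2√17 ≈ 8.2462 ✓.


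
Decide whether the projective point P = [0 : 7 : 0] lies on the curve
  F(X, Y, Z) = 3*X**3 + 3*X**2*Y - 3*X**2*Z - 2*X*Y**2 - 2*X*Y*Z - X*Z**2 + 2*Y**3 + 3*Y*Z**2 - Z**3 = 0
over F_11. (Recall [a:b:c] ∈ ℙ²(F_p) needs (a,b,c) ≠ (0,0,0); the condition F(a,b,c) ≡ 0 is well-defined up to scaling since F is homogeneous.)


F(0,7,0) ≡ 4 (mod 11); P is NOT on the curve.

Evaluate F(0, 7, 0) term-by-term (mod 11).
  3*X**3 ↦ 3·0·1·1 = 0
  3*X**2*Y ↦ 3·0·7·1 = 0
  -3*X**2*Z ↦ -3·0·1·0 = 0
  -2*X*Y**2 ↦ -2·0·49·1 = 0
  -2*X*Y*Z ↦ -2·0·7·0 = 0
  -X*Z**2 ↦ -1·0·1·0 = 0
  2*Y**3 ↦ 2·1·343·1 = 686
  3*Y*Z**2 ↦ 3·1·7·0 = 0
  -Z**3 ↦ -1·1·1·0 = 0
Sum: F(0, 7, 0) = (0) + (0) + (0) + (0) + (0) + (0) + (686) + (0) + (0) = 686.
Reducing mod 11: 686 ≡ 4 (mod 11).
Since F(a, b, c) ≡ 4 ≠ 0 (mod 11), P does NOT lie on the curve.


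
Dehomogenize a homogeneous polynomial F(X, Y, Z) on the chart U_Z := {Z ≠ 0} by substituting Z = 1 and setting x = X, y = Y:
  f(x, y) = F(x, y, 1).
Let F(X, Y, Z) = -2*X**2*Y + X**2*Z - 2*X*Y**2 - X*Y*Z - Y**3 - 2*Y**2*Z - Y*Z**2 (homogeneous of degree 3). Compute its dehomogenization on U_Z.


f(x, y) = -2*x**2*y + x**2 - 2*x*y**2 - x*y - y**3 - 2*y**2 - y

On U_Z we set Z = 1. Each monomial c·X^i·Y^j·Z^k in F becomes c·x^i·y^j·1^k = c·x^i·y^j.
Substituting Z = 1: F(X, Y, 1) = -2*x**2*y + x**2 - 2*x*y**2 - x*y - y**3 - 2*y**2 - y.
Note: deg(f) ≤ deg(F) = 3; strict inequality happens when F is divisible by Z (lost terms).


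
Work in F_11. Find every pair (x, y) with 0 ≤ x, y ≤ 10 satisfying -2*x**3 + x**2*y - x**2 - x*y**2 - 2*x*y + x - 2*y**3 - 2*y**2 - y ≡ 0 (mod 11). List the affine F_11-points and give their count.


Affine F_11-points: {(0, 0), (3, 6), (5, 2), (6, 0), (7, 7), (8, 1), (9, 7), (10, 0)}; count = 8.

For each of the 121 pairs (x, y) ∈ F_11², evaluate f(x, y) mod 11. Record the zeros.
  x = 0: [0↦0, 1↦6, 2↦7, 3↦2, 4↦1, 5↦3, 6↦7, 7↦1, 8↦6, 9↦10, 10↦1]  zeros at y ∈ {0}
  x = 1: [0↦9, 1↦2, 2↦10, 3↦10, 4↦1, 5↦4, 6↦7, 7↦9, 8↦9, 9↦6, 10↦10]  zeros at y ∈ ∅
  x = 2: [0↦4, 1↦8, 2↦3, 3↦10, 4↦6, 5↦1, 6↦5, 7↦6, 8↦3, 9↦6, 10↦3]  zeros at y ∈ ∅
  x = 3: [0↦6, 1↦1, 2↦7, 3↦1, 4↦4, 5↦4, 6↦0, 7↦2, 8↦9, 9↦9, 10↦1]  zeros at y ∈ {6}
  x = 4: [0↦3, 1↦2, 2↦10, 3↦4, 4↦5, 5↦1, 6↦2, 7↦7, 8↦4, 9↦3, 10↦3]  zeros at y ∈ ∅
  x = 5: [0↦5, 1↦10, 2↦0, 3↦7, 4↦8, 5↦2, 6↦10, 7↦9, 8↦9, 9↦9, 10↦8]  zeros at y ∈ {2}
  x = 6: [0↦0, 1↦2, 2↦9, 3↦9, 4↦1, 5↦6, 6↦1, 7↦7, 8↦1, 9↦4, 10↦4]  zeros at y ∈ {0}
  x = 7: [0↦9, 1↦10, 2↦3, 3↦9, 4↦5, 5↦1, 6↦7, 7↦0, 8↦1, 9↦9, 10↦1]  zeros at y ∈ {7}
  x = 8: [0↦9, 1↦0, 2↦3, 3↦6, 4↦8, 5↦8, 6↦5, 7↦9, 8↦8, 9↦1, 10↦9]  zeros at y ∈ {1}
  x = 9: [0↦10, 1↦4, 2↦8, 3↦10, 4↦9, 5↦4, 6↦5, 7↦0, 8↦10, 9↦1, 10↦5]  zeros at y ∈ {7}
  x = 10: [0↦0, 1↦10, 2↦6, 3↦9, 4↦7, 5↦10, 6↦6, 7↦5, 8↦6, 9↦8, 10↦10]  zeros at y ∈ {0}
Collecting zeros: affine points = {(0, 0), (3, 6), (5, 2), (6, 0), (7, 7), (8, 1), (9, 7), (10, 0)}.
Total count |C(F_11)_aff| = 8.


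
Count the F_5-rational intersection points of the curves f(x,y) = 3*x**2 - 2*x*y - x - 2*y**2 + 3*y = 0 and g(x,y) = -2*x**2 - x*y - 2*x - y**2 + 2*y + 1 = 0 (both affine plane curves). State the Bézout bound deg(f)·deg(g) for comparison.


Common zeros: {(2, 2)}; count = 1; Bézout bound = 4.

deg(f) = 2, deg(g) = 2, so Bézout bound = 4.
Scan x ∈ F_5. For each x, list the y ∈ F_5 with f(x, y) ≡ 0 and those with g(x, y) ≡ 0 (mod 5); the common zeros in that column are the intersection.
  x = 0: f ≡ 0 at y ∈ {0, 4}; g ≡ 0 at y ∈ ∅; common: ∅.
  x = 1: f ≡ 0 at y ∈ ∅; g ≡ 0 at y ∈ {2, 4}; common: ∅.
  x = 2: f ≡ 0 at y ∈ {0, 2}; g ≡ 0 at y ∈ {2, 3}; common: {2}.
  x = 3: f ≡ 0 at y ∈ {2, 4}; g ≡ 0 at y ∈ {1, 3}; common: ∅.
  x = 4: f ≡ 0 at y ∈ ∅; g ≡ 0 at y ∈ ∅; common: ∅.
Collecting: common zeros = {(2, 2)}, so the count is 1.
Comparison with the Bézout bound: 1 ≤ 4 = deg(f)·deg(g), as expected for curves with no common component (the affine F_5-count falls short of the bound because intersections may lie at infinity, over extension fields, or carry multiplicity).


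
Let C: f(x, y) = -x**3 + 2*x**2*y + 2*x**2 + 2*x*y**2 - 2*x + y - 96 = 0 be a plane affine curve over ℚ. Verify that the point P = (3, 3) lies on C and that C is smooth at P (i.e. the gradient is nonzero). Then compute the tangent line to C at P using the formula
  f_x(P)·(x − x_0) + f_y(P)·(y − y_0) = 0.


Tangent line at P: 37*x + 55*y - 276 = 0.

Step 1: f(3, 3) = 0, so P lies on C.
Step 2: partial derivatives
  f_x(x, y) = -3*x**2 + 4*x*y + 4*x + 2*y**2 - 2, f_y(x, y) = 2*x**2 + 4*x*y + 1.
  f_x(P) = 37, f_y(P) = 55 (gradient nonzero, so P is smooth).
Step 3: tangent line at P: 37·(x − 3) + 55·(y − 3) = 0.
Expanding: 37*x + 55*y - 276 = 0.


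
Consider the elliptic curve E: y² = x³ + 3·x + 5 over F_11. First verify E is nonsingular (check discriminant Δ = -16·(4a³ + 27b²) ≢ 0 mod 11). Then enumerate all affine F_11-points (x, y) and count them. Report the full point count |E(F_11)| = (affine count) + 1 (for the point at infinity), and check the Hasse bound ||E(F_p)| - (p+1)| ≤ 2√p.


Affine points = {(0, 4), (0, 7), (1, 3), (1, 8), (4, 2), (4, 9), (10, 1), (10, 10)}; affine count = 8; |E(F_11)| = 9.

Discriminant check: Δ ∝ 4a³ + 27b² = 4·3³ + 27·5² = 4·27 + 27·25 ≡ 2 (mod 11). Nonzero ⇒ E is nonsingular.
For each x ∈ F_11, compute rhs = x³ + 3·x + 5 mod 11, then count y ∈ F_11 with y² ≡ rhs.
  x = 0: rhs = 5, matching y values: 4, 7 (2 points).
  x = 1: rhs = 9, matching y values: 3, 8 (2 points).
  x = 2: rhs = 8, matching y values: none (0 points).
  x = 3: rhs = 8, matching y values: none (0 points).
  x = 4: rhs = 4, matching y values: 2, 9 (2 points).
  x = 5: rhs = 2, matching y values: none (0 points).
  x = 6: rhs = 8, matching y values: none (0 points).
  x = 7: rhs = 6, matching y values: none (0 points).
  x = 8: rhs = 2, matching y values: none (0 points).
  x = 9: rhs = 2, matching y values: none (0 points).
  x = 10: rhs = 1, matching y values: 1, 10 (2 points).
Total affine count: 8.
Full point count |E(F_11)| = 8 + 1 = 9.
Hasse bound: |9 − (11+1)| = |-3| = 3 ≤ 2√11 ≈ 6.6332 ✓.


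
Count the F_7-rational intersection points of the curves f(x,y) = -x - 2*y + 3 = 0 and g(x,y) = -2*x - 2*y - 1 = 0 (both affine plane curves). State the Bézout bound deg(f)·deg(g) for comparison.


Common zeros: {(3, 0)}; count = 1; Bézout bound = 1.

deg(f) = 1, deg(g) = 1, so Bézout bound = 1.
Scan x ∈ F_7. For each x, list the y ∈ F_7 with f(x, y) ≡ 0 and those with g(x, y) ≡ 0 (mod 7); the common zeros in that column are the intersection.
  x = 0: f ≡ 0 at y ∈ {5}; g ≡ 0 at y ∈ {3}; common: ∅.
  x = 1: f ≡ 0 at y ∈ {1}; g ≡ 0 at y ∈ {2}; common: ∅.
  x = 2: f ≡ 0 at y ∈ {4}; g ≡ 0 at y ∈ {1}; common: ∅.
  x = 3: f ≡ 0 at y ∈ {0}; g ≡ 0 at y ∈ {0}; common: {0}.
  x = 4: f ≡ 0 at y ∈ {3}; g ≡ 0 at y ∈ {6}; common: ∅.
  x = 5: f ≡ 0 at y ∈ {6}; g ≡ 0 at y ∈ {5}; common: ∅.
  x = 6: f ≡ 0 at y ∈ {2}; g ≡ 0 at y ∈ {4}; common: ∅.
Collecting: common zeros = {(3, 0)}, so the count is 1.
Comparison with the Bézout bound: 1 ≤ 1 = deg(f)·deg(g), as expected for curves with no common component (the bound is attained).


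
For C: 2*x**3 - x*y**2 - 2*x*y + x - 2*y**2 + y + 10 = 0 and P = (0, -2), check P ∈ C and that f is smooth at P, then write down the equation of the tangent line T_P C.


Tangent line at P: x + 9*y + 18 = 0.

Step 1: f(0, -2) = 0, so P lies on C.
Step 2: partial derivatives
  f_x(x, y) = 6*x**2 - y**2 - 2*y + 1, f_y(x, y) = -2*x*y - 2*x - 4*y + 1.
  f_x(P) = 1, f_y(P) = 9 (gradient nonzero, so P is smooth).
Step 3: tangent line at P: 1·(x − 0) + 9·(y − -2) = 0.
Expanding: x + 9*y + 18 = 0.


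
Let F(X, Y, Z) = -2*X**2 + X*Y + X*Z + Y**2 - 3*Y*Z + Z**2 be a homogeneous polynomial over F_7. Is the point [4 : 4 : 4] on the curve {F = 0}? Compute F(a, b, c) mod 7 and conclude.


F(4,4,4) ≡ 5 (mod 7); P is NOT on the curve.

Evaluate F(4, 4, 4) term-by-term (mod 7).
  -2*X**2 ↦ -2·16·1·1 = -32
  X*Y ↦ 1·4·4·1 = 16
  X*Z ↦ 1·4·1·4 = 16
  Y**2 ↦ 1·1·16·1 = 16
  -3*Y*Z ↦ -3·1·4·4 = -48
  Z**2 ↦ 1·1·1·16 = 16
Sum: F(4, 4, 4) = (-32) + (16) + (16) + (16) + (-48) + (16) = -16.
Reducing mod 7: -16 ≡ 5 (mod 7).
Since F(a, b, c) ≡ 5 ≠ 0 (mod 7), P does NOT lie on the curve.


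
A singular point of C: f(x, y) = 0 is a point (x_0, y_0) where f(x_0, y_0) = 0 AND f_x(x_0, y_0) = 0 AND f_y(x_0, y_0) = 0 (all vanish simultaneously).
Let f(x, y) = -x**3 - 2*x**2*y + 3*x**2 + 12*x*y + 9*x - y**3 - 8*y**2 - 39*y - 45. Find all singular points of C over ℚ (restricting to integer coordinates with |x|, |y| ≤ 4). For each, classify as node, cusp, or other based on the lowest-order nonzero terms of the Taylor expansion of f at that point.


Singular points: {(3, -3)}; classification: cusp.

Compute partial derivatives:
  f_x = -3*x**2 - 4*x*y + 6*x + 12*y + 9.
  f_y = -2*x**2 + 12*x - 3*y**2 - 16*y - 39.
Scan x_0 ∈ {−4, ..., 4}. For each x_0, f_y(x_0, y) is a polynomial in y; find its integer roots y ∈ {−4, ..., 4}, then test f_x and f at those candidates.
  x = -4: f_y(-4, y) = -3*y**2 - 16*y - 119; no integer root y with |y| ≤ 4.
  x = -3: f_y(-3, y) = -3*y**2 - 16*y - 93; no integer root y with |y| ≤ 4.
  x = -2: f_y(-2, y) = -3*y**2 - 16*y - 71; no integer root y with |y| ≤ 4.
  x = -1: f_y(-1, y) = -3*y**2 - 16*y - 53; no integer root y with |y| ≤ 4.
  x = 0: f_y(0, y) = -3*y**2 - 16*y - 39; no integer root y with |y| ≤ 4.
  x = 1: f_y(1, y) = -3*y**2 - 16*y - 29; no integer root y with |y| ≤ 4.
  x = 2: f_y(2, y) = -3*y**2 - 16*y - 23; no integer root y with |y| ≤ 4.
  x = 3: f_y(3, y) = -3*y**2 - 16*y - 21; vanishes at y ∈ {-3}. (3, -3): f_x = 0, f = 0 — SINGULAR.
  x = 4: f_y(4, y) = -3*y**2 - 16*y - 23; no integer root y with |y| ≤ 4.
Only singular point on the grid: (3, -3).
Classify: substitute x = 3 + u, y = -3 + v and expand: f = -u**3 - 2*u**2*v - v**3 + v**2.
No constant or linear terms (consistent with a singular point). Quadratic part: v**2. Cubic part: -u**3 - 2*u**2*v - v**3.
The quadratic part v**2 is a perfect square, so there is a single (double) tangent line v = 0, i.e. y = -3. Restricting the cubic part to that line (v = 0) leaves -u**3 ≠ 0, so f is not divisible by v and the branch is v² ≈ u**3 to lowest order — this is a cusp.
Classification: cusp.
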